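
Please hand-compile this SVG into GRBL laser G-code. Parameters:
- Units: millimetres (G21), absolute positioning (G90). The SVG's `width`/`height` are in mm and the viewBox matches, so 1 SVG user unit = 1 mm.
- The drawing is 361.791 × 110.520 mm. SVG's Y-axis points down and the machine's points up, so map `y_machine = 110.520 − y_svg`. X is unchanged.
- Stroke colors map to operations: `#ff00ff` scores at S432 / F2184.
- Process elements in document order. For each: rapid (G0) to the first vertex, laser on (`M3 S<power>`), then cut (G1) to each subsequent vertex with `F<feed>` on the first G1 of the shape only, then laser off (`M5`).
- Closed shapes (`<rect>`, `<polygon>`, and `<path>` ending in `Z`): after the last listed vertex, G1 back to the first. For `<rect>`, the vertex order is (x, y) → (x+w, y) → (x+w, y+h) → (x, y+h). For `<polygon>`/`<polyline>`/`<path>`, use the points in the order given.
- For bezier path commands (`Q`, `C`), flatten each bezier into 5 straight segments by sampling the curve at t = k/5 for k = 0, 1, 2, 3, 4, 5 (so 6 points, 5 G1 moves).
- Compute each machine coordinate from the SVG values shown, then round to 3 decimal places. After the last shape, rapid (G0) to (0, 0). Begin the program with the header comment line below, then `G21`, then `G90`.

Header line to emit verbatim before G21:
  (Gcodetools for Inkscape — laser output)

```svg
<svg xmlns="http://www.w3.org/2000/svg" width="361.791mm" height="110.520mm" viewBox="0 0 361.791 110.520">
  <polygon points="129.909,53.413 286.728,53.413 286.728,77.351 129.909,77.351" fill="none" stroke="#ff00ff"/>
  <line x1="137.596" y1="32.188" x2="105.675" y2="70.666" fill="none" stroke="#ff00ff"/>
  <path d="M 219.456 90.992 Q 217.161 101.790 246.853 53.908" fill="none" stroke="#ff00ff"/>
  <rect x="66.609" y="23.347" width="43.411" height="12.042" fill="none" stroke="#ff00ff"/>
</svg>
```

1 u = 1 mm; y_m = 110.520 − y.

[1] `<polygon>` rectangle, #ff00ff→score S432 F2184: (129.909,57.107) → (286.728,57.107) → (286.728,33.169) → (129.909,33.169) → (129.909,57.107) (closed)

[2] `<line>` line segment, #ff00ff→score S432 F2184: (137.596,78.332) → (105.675,39.854)

[3] `<path>` quadratic bezier, #ff00ff→score S432 F2184: (219.456,19.528) → (219.817,17.556) → (222.738,20.278) → (228.217,27.695) → (236.256,39.806) → (246.853,56.612)

[4] `<rect>` rectangle, #ff00ff→score S432 F2184: (66.609,87.173) → (110.020,87.173) → (110.020,75.131) → (66.609,75.131) → (66.609,87.173) (closed)

(Gcodetools for Inkscape — laser output)
G21
G90
G0 X129.909 Y57.107
M3 S432
G1 X286.728 Y57.107 F2184
G1 X286.728 Y33.169
G1 X129.909 Y33.169
G1 X129.909 Y57.107
M5
G0 X137.596 Y78.332
M3 S432
G1 X105.675 Y39.854 F2184
M5
G0 X219.456 Y19.528
M3 S432
G1 X219.817 Y17.556 F2184
G1 X222.738 Y20.278
G1 X228.217 Y27.695
G1 X236.256 Y39.806
G1 X246.853 Y56.612
M5
G0 X66.609 Y87.173
M3 S432
G1 X110.020 Y87.173 F2184
G1 X110.020 Y75.131
G1 X66.609 Y75.131
G1 X66.609 Y87.173
M5
G0 X0.000 Y0.000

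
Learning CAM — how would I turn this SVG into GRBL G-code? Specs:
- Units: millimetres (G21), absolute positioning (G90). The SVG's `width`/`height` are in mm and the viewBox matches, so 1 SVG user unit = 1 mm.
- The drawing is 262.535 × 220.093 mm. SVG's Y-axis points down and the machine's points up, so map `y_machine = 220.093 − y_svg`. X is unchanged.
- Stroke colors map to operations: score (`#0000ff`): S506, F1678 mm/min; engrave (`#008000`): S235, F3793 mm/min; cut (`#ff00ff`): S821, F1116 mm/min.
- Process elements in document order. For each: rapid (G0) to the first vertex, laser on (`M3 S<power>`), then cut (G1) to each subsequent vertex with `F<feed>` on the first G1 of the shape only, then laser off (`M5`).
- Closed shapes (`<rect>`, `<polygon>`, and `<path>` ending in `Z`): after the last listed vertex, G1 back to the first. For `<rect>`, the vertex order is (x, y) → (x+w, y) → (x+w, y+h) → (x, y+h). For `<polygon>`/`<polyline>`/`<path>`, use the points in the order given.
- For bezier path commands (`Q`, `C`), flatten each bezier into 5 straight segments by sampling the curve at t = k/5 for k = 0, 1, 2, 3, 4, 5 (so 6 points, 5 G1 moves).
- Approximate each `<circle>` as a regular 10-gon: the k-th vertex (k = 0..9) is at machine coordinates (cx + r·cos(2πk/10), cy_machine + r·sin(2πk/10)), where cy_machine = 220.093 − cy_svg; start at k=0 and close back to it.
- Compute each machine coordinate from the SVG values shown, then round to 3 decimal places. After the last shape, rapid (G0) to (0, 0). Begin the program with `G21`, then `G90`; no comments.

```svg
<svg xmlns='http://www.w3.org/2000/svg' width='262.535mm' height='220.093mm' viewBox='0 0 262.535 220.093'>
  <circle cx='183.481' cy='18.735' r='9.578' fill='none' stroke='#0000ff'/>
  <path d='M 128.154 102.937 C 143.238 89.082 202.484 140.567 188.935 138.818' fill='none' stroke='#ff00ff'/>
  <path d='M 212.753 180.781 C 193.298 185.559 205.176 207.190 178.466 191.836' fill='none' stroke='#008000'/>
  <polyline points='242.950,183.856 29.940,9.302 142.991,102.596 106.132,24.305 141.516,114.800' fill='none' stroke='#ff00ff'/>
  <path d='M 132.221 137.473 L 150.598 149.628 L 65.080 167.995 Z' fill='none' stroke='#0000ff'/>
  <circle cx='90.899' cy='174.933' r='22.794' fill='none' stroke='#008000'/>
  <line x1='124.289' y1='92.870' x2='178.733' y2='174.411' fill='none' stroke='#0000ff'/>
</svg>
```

1 u = 1 mm; y_m = 220.093 − y.

[1] `<circle>` circle, #0000ff→score S506 F1678: (193.059,201.358) → (191.230,206.988) → (186.441,210.467) → (180.521,210.467) → (175.732,206.988) → (173.903,201.358) → (175.732,195.728) → (180.521,192.249) → (186.441,192.249) → (191.230,195.728) → (193.059,201.358) (closed)

[2] `<path>` cubic bezier, #ff00ff→cut S821 F1116: (128.154,117.156) → (141.568,118.577) → (159.967,110.008) → (177.737,97.140) → (189.265,85.665) → (188.935,81.275)

[3] `<path>` cubic bezier, #008000→engrave S235 F3793: (212.753,39.312) → (204.281,34.854) → (199.972,28.935) → (196.471,24.139) → (190.421,23.052) → (178.466,28.257)

[4] `<polyline>` open polyline, #ff00ff→cut S821 F1116: (242.950,36.237) → (29.940,210.791) → (142.991,117.497) → (106.132,195.788) → (141.516,105.293)

[5] `<path>` closed polygon, #0000ff→score S506 F1678: (132.221,82.620) → (150.598,70.465) → (65.080,52.098) → (132.221,82.620) (closed)

[6] `<circle>` circle, #008000→engrave S235 F3793: (113.693,45.160) → (109.340,58.558) → (97.943,66.838) → (83.855,66.838) → (72.458,58.558) → (68.105,45.160) → (72.458,31.762) → (83.855,23.482) → (97.943,23.482) → (109.340,31.762) → (113.693,45.160) (closed)

[7] `<line>` line segment, #0000ff→score S506 F1678: (124.289,127.223) → (178.733,45.682)

G21
G90
G0 X193.059 Y201.358
M3 S506
G1 X191.230 Y206.988 F1678
G1 X186.441 Y210.467
G1 X180.521 Y210.467
G1 X175.732 Y206.988
G1 X173.903 Y201.358
G1 X175.732 Y195.728
G1 X180.521 Y192.249
G1 X186.441 Y192.249
G1 X191.230 Y195.728
G1 X193.059 Y201.358
M5
G0 X128.154 Y117.156
M3 S821
G1 X141.568 Y118.577 F1116
G1 X159.967 Y110.008
G1 X177.737 Y97.140
G1 X189.265 Y85.665
G1 X188.935 Y81.275
M5
G0 X212.753 Y39.312
M3 S235
G1 X204.281 Y34.854 F3793
G1 X199.972 Y28.935
G1 X196.471 Y24.139
G1 X190.421 Y23.052
G1 X178.466 Y28.257
M5
G0 X242.950 Y36.237
M3 S821
G1 X29.940 Y210.791 F1116
G1 X142.991 Y117.497
G1 X106.132 Y195.788
G1 X141.516 Y105.293
M5
G0 X132.221 Y82.620
M3 S506
G1 X150.598 Y70.465 F1678
G1 X65.080 Y52.098
G1 X132.221 Y82.620
M5
G0 X113.693 Y45.160
M3 S235
G1 X109.340 Y58.558 F3793
G1 X97.943 Y66.838
G1 X83.855 Y66.838
G1 X72.458 Y58.558
G1 X68.105 Y45.160
G1 X72.458 Y31.762
G1 X83.855 Y23.482
G1 X97.943 Y23.482
G1 X109.340 Y31.762
G1 X113.693 Y45.160
M5
G0 X124.289 Y127.223
M3 S506
G1 X178.733 Y45.682 F1678
M5
G0 X0.000 Y0.000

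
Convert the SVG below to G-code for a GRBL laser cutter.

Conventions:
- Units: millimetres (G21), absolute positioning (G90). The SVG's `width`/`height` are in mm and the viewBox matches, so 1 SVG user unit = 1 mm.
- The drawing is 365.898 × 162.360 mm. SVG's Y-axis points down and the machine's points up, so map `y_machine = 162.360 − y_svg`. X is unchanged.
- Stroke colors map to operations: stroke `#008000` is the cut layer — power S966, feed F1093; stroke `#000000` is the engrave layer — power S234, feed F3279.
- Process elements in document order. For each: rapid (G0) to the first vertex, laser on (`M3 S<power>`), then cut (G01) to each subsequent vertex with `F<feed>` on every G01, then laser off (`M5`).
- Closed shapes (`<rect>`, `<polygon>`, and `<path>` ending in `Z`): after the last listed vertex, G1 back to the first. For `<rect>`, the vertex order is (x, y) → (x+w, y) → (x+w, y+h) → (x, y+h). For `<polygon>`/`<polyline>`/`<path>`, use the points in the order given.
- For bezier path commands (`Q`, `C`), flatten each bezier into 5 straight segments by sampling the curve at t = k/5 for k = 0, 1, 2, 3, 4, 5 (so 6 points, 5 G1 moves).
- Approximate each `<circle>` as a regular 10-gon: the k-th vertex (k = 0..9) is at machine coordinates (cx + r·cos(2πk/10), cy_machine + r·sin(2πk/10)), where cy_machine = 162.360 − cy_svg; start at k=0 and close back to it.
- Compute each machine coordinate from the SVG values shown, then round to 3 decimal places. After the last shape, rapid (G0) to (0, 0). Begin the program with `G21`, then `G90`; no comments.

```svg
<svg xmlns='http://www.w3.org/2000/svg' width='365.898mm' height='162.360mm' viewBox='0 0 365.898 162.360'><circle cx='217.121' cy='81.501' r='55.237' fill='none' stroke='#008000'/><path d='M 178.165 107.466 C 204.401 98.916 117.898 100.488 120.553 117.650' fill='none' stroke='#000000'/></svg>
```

1 u = 1 mm; y_m = 162.360 − y.

[1] `<circle>` circle, #008000→cut S966 F1093: (272.358,80.859) → (261.809,113.326) → (234.190,133.393) → (200.052,133.393) → (172.433,113.326) → (161.884,80.859) → (172.433,48.392) → (200.052,28.325) → (234.190,28.325) → (261.809,48.392) → (272.358,80.859) (closed)

[2] `<path>` cubic bezier, #000000→engrave S234 F3279: (178.165,54.894) → (181.993,58.766) → (168.455,59.945) → (147.241,58.171) → (128.044,53.180) → (120.553,44.710)

G21
G90
G0 X272.358 Y80.859
M3 S966
G01 X261.809 Y113.326 F1093
G01 X234.190 Y133.393 F1093
G01 X200.052 Y133.393 F1093
G01 X172.433 Y113.326 F1093
G01 X161.884 Y80.859 F1093
G01 X172.433 Y48.392 F1093
G01 X200.052 Y28.325 F1093
G01 X234.190 Y28.325 F1093
G01 X261.809 Y48.392 F1093
G01 X272.358 Y80.859 F1093
M5
G0 X178.165 Y54.894
M3 S234
G01 X181.993 Y58.766 F3279
G01 X168.455 Y59.945 F3279
G01 X147.241 Y58.171 F3279
G01 X128.044 Y53.180 F3279
G01 X120.553 Y44.710 F3279
M5
G0 X0.000 Y0.000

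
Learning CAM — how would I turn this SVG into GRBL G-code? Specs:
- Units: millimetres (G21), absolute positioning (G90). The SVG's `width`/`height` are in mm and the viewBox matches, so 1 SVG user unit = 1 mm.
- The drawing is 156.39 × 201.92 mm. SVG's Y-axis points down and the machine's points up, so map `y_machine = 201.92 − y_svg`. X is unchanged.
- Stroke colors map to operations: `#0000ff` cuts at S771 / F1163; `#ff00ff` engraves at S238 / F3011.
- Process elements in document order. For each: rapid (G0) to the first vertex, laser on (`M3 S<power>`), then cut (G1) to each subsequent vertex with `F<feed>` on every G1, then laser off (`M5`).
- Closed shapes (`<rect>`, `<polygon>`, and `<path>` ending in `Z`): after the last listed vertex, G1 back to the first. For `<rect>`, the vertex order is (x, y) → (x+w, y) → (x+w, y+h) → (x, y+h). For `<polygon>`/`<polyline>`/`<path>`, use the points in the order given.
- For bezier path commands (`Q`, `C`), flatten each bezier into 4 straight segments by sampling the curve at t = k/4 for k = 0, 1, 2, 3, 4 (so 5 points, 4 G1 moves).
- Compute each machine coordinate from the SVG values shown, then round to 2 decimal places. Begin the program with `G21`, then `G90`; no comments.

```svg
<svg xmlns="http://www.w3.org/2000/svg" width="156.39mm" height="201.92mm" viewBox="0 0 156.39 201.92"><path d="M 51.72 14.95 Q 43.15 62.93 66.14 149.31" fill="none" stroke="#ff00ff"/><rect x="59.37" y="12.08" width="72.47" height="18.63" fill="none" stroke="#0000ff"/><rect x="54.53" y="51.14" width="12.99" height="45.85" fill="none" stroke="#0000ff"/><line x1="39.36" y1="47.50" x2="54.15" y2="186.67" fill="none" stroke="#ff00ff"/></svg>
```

G21
G90
G0 X51.72 Y186.97
M3 S238
G1 X49.41 Y160.58 F3011
G1 X51.04 Y129.39 F3011
G1 X56.62 Y93.40 F3011
G1 X66.14 Y52.61 F3011
M5
G0 X59.37 Y189.84
M3 S771
G1 X131.84 Y189.84 F1163
G1 X131.84 Y171.21 F1163
G1 X59.37 Y171.21 F1163
G1 X59.37 Y189.84 F1163
M5
G0 X54.53 Y150.78
M3 S771
G1 X67.52 Y150.78 F1163
G1 X67.52 Y104.93 F1163
G1 X54.53 Y104.93 F1163
G1 X54.53 Y150.78 F1163
M5
G0 X39.36 Y154.42
M3 S238
G1 X54.15 Y15.25 F3011
M5

viewBox `0 0 156.39 201.92` with mm width/height → 1 unit = 1 mm. Flip: y_m = 201.92 − y_svg.

**Shape 1** — `<path>` quadratic bezier, stroke `#ff00ff` → engrave (S238, F3011). Control points (SVG): P0=(51.72,14.95), P1=(43.15,62.93), P2=(66.14,149.31); sampled at t=k/4. Machine vertices: (51.72,186.97) → (49.41,160.58) → (51.04,129.39) → (56.62,93.40) → (66.14,52.61). Open path.

**Shape 2** — `<rect>` rectangle, stroke `#0000ff` → cut (S771, F1163). Machine vertices: (59.37,189.84) → (131.84,189.84) → (131.84,171.21) → (59.37,171.21) → (59.37,189.84). Closed: final G1 returns to the first vertex.

**Shape 3** — `<rect>` rectangle, stroke `#0000ff` → cut (S771, F1163). Machine vertices: (54.53,150.78) → (67.52,150.78) → (67.52,104.93) → (54.53,104.93) → (54.53,150.78). Closed: final G1 returns to the first vertex.

**Shape 4** — `<line>` line segment, stroke `#ff00ff` → engrave (S238, F3011). Machine vertices: (39.36,154.42) → (54.15,15.25). Open path.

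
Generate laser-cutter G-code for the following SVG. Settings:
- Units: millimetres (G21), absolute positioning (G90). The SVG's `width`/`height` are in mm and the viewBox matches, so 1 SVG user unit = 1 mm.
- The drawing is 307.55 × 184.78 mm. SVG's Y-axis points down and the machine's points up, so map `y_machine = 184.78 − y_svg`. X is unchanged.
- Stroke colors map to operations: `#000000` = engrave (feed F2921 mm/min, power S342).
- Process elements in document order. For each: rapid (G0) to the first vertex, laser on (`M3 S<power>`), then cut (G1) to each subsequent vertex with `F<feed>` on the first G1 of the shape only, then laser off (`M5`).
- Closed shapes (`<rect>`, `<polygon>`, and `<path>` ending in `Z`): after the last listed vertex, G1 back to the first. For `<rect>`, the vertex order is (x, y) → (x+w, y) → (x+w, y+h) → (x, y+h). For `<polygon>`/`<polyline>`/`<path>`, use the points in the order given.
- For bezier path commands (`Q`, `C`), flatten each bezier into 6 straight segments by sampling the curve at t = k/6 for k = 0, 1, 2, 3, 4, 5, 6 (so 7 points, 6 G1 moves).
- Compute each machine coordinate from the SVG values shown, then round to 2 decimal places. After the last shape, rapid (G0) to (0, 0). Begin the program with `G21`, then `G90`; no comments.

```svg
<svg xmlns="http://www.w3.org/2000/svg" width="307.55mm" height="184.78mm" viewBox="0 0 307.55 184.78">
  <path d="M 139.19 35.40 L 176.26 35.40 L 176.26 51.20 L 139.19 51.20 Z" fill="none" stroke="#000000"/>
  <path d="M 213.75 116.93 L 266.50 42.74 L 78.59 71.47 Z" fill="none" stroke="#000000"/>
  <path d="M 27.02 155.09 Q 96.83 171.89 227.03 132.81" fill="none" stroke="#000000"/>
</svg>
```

G21
G90
G0 X139.19 Y149.38
M3 S342
G1 X176.26 Y149.38 F2921
G1 X176.26 Y133.58
G1 X139.19 Y133.58
G1 X139.19 Y149.38
M5
G0 X213.75 Y67.85
M3 S342
G1 X266.50 Y142.04 F2921
G1 X78.59 Y113.31
G1 X213.75 Y67.85
M5
G0 X27.02 Y29.69
M3 S342
G1 X51.97 Y25.64 F2921
G1 X80.27 Y24.70
G1 X111.93 Y26.86
G1 X146.94 Y32.13
G1 X185.31 Y40.50
G1 X227.03 Y51.97
M5
G0 X0.00 Y0.00

viewBox `0 0 307.55 184.78` with mm width/height → 1 unit = 1 mm. Flip: y_m = 184.78 − y_svg.

**Shape 1** — `<path>` rectangle, stroke `#000000` → engrave (S342, F2921). Machine vertices: (139.19,149.38) → (176.26,149.38) → (176.26,133.58) → (139.19,133.58) → (139.19,149.38). Closed: final G1 returns to the first vertex.

**Shape 2** — `<path>` closed polygon, stroke `#000000` → engrave (S342, F2921). Machine vertices: (213.75,67.85) → (266.50,142.04) → (78.59,113.31) → (213.75,67.85). Closed: final G1 returns to the first vertex.

**Shape 3** — `<path>` quadratic bezier, stroke `#000000` → engrave (S342, F2921). Control points (SVG): P0=(27.02,155.09), P1=(96.83,171.89), P2=(227.03,132.81); sampled at t=k/6. Machine vertices: (27.02,29.69) → (51.97,25.64) → (80.27,24.70) → (111.93,26.86) → (146.94,32.13) → (185.31,40.50) → (227.03,51.97). Open path.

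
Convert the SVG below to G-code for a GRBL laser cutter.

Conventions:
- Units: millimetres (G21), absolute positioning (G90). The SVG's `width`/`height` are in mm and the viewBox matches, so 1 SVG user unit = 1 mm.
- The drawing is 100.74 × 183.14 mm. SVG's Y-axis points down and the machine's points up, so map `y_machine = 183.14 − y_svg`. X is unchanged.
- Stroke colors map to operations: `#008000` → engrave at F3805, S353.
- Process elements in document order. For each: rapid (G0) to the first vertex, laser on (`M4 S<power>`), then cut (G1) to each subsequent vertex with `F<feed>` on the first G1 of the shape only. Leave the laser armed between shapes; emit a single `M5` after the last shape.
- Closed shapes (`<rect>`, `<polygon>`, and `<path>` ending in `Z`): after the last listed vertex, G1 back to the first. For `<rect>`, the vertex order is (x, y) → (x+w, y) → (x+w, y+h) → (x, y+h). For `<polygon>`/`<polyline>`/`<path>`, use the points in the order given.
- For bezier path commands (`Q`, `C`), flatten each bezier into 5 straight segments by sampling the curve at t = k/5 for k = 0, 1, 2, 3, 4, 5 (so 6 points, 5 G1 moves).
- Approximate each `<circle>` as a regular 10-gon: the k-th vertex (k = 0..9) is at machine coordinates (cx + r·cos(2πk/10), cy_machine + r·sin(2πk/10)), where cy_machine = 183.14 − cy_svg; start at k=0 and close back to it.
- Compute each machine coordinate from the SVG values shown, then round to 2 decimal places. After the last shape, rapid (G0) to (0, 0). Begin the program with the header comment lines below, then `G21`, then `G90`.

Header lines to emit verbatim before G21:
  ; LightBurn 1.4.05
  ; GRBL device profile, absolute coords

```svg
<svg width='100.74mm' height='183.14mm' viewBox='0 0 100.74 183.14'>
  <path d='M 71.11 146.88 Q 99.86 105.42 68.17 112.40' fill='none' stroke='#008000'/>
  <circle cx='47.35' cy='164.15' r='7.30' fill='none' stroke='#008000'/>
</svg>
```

; LightBurn 1.4.05
; GRBL device profile, absolute coords
G21
G90
G0 X71.11 Y36.26
M4 S353
G1 X80.19 Y50.91 F3805
G1 X84.44 Y61.68
G1 X83.85 Y68.57
G1 X78.43 Y71.59
G1 X68.17 Y70.74
G0 X54.65 Y18.99
M4 S353
G1 X53.26 Y23.28 F3805
G1 X49.61 Y25.93
G1 X45.09 Y25.93
G1 X41.44 Y23.28
G1 X40.05 Y18.99
G1 X41.44 Y14.70
G1 X45.09 Y12.05
G1 X49.61 Y12.05
G1 X53.26 Y14.70
G1 X54.65 Y18.99
M5
G0 X0.00 Y0.00

1 u = 1 mm; y_m = 183.14 − y.

[1] `<path>` quadratic bezier, #008000→engrave S353 F3805: (71.11,36.26) → (80.19,50.91) → (84.44,61.68) → (83.85,68.57) → (78.43,71.59) → (68.17,70.74)

[2] `<circle>` circle, #008000→engrave S353 F3805: (54.65,18.99) → (53.26,23.28) → (49.61,25.93) → (45.09,25.93) → (41.44,23.28) → (40.05,18.99) → (41.44,14.70) → (45.09,12.05) → (49.61,12.05) → (53.26,14.70) → (54.65,18.99) (closed)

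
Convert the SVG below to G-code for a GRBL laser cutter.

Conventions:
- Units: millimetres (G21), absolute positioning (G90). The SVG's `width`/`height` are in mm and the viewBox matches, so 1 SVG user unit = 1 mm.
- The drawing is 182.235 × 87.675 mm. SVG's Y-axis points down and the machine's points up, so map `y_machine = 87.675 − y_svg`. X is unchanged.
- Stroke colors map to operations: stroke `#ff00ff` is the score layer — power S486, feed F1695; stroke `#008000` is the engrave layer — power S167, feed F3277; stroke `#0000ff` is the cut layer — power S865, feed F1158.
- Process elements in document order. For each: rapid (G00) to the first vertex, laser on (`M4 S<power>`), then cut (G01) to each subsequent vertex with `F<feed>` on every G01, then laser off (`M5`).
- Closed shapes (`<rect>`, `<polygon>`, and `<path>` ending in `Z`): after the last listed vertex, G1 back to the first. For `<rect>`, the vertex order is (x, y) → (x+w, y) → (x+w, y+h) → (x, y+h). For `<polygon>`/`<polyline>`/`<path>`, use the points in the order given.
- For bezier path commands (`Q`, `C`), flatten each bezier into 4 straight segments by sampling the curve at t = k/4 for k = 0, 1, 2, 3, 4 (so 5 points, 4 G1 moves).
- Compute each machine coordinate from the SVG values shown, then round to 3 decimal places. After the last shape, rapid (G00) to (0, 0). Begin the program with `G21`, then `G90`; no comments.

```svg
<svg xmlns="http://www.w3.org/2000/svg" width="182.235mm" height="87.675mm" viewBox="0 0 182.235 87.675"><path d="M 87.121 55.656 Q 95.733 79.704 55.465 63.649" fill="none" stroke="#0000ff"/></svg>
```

G21
G90
G00 X87.121 Y32.019
M4 S865
G01 X88.372 Y22.501 F1158
G01 X83.513 Y17.997 F1158
G01 X72.544 Y18.505 F1158
G01 X55.465 Y24.026 F1158
M5
G00 X0.000 Y0.000

1 u = 1 mm; y_m = 87.675 − y.

[1] `<path>` quadratic bezier, #0000ff→cut S865 F1158: (87.121,32.019) → (88.372,22.501) → (83.513,17.997) → (72.544,18.505) → (55.465,24.026)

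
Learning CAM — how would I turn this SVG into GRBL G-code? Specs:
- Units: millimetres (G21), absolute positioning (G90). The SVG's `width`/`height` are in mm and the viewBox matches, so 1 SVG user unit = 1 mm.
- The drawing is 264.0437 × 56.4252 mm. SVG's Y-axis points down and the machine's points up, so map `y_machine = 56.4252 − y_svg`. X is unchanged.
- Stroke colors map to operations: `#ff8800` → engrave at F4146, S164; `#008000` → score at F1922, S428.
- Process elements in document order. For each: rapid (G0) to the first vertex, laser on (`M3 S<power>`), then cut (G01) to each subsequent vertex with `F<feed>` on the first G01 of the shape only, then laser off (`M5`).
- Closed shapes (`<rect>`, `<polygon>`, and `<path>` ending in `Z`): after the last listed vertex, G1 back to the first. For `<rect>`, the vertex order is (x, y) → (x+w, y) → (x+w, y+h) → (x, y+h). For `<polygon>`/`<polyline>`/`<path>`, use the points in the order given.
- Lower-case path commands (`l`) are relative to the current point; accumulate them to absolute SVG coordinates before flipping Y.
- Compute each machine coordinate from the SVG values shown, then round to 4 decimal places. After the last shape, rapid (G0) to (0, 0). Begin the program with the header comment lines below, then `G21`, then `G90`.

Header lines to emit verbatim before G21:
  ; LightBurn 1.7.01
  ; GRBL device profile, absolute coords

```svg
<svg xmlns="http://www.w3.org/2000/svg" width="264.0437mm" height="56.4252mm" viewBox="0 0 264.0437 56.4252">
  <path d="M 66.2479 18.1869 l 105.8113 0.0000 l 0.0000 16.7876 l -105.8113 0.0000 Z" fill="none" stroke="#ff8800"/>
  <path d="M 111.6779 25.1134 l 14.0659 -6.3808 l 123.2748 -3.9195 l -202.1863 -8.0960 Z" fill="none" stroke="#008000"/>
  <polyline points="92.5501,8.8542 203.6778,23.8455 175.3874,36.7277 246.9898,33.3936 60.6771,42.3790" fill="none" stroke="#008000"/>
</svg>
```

1 u = 1 mm; y_m = 56.4252 − y.

[1] `<path>` rectangle, #ff8800→engrave S164 F4146: (66.2479,38.2383) → (172.0592,38.2383) → (172.0592,21.4507) → (66.2479,21.4507) → (66.2479,38.2383) (closed)

[2] `<path>` closed polygon, #008000→score S428 F1922: (111.6779,31.3118) → (125.7438,37.6926) → (249.0186,41.6121) → (46.8323,49.7081) → (111.6779,31.3118) (closed)

[3] `<polyline>` open polyline, #008000→score S428 F1922: (92.5501,47.5710) → (203.6778,32.5797) → (175.3874,19.6975) → (246.9898,23.0316) → (60.6771,14.0462)

; LightBurn 1.7.01
; GRBL device profile, absolute coords
G21
G90
G0 X66.2479 Y38.2383
M3 S164
G01 X172.0592 Y38.2383 F4146
G01 X172.0592 Y21.4507
G01 X66.2479 Y21.4507
G01 X66.2479 Y38.2383
M5
G0 X111.6779 Y31.3118
M3 S428
G01 X125.7438 Y37.6926 F1922
G01 X249.0186 Y41.6121
G01 X46.8323 Y49.7081
G01 X111.6779 Y31.3118
M5
G0 X92.5501 Y47.5710
M3 S428
G01 X203.6778 Y32.5797 F1922
G01 X175.3874 Y19.6975
G01 X246.9898 Y23.0316
G01 X60.6771 Y14.0462
M5
G0 X0.0000 Y0.0000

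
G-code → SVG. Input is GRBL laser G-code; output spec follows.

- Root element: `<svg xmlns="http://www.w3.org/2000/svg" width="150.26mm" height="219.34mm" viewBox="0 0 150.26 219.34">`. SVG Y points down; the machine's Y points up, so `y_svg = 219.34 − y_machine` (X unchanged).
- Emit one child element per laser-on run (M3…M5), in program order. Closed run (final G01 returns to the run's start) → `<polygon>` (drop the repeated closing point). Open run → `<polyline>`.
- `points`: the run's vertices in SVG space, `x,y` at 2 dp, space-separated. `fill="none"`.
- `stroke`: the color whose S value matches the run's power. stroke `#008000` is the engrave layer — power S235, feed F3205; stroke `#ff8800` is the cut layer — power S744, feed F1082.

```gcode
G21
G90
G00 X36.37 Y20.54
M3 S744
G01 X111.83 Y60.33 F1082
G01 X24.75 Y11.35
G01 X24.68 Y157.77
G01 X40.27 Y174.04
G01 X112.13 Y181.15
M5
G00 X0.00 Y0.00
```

y_svg = 219.34 − y_m. Every run uses S744, so all elements get stroke `#ff8800` (cut).

[1] open run; points: 36.37,198.80 111.83,159.01 24.75,207.99 24.68,61.57 40.27,45.30 112.13,38.19

<svg xmlns="http://www.w3.org/2000/svg" width="150.26mm" height="219.34mm" viewBox="0 0 150.26 219.34">
  <polyline points="36.37,198.80 111.83,159.01 24.75,207.99 24.68,61.57 40.27,45.30 112.13,38.19" fill="none" stroke="#ff8800"/>
</svg>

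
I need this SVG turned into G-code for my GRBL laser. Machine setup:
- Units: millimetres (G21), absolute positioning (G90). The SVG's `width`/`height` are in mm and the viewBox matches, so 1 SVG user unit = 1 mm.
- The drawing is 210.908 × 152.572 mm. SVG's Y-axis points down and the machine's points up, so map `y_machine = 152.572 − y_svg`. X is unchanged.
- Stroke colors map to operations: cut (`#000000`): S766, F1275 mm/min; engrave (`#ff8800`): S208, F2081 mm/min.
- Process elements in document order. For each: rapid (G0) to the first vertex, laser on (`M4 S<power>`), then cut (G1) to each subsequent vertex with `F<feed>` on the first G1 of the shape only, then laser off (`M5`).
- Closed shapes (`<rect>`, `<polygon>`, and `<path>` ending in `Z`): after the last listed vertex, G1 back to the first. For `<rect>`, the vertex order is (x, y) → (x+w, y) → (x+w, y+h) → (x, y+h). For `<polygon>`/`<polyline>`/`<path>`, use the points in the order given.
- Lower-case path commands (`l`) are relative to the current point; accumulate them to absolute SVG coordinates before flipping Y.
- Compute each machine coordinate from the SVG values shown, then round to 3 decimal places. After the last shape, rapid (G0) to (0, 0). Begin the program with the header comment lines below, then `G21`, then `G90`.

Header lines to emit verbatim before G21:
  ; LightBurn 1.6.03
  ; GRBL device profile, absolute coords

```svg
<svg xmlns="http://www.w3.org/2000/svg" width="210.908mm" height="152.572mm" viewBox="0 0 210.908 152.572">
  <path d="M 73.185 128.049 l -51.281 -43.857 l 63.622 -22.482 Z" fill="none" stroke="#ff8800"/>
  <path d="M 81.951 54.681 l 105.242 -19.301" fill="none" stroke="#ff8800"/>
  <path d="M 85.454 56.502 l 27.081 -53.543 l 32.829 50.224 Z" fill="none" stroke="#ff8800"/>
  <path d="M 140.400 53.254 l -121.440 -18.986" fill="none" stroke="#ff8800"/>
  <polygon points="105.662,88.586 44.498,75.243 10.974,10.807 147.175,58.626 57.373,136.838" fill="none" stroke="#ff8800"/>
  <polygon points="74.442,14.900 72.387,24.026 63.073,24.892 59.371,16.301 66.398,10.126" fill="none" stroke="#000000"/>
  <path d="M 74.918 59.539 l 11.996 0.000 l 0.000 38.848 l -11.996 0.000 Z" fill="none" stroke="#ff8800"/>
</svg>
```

viewBox `0 0 210.908 152.572` with mm width/height → 1 unit = 1 mm. Flip: y_m = 152.572 − y_svg.

**Shape 1** — `<path>` regular polygon, stroke `#ff8800` → engrave (S208, F2081). Machine vertices: (73.185,24.523) → (21.904,68.380) → (85.526,90.862) → (73.185,24.523). Closed: final G1 returns to the first vertex.

**Shape 2** — `<path>` line segment, stroke `#ff8800` → engrave (S208, F2081). Machine vertices: (81.951,97.891) → (187.193,117.192). Open path.

**Shape 3** — `<path>` regular polygon, stroke `#ff8800` → engrave (S208, F2081). Machine vertices: (85.454,96.070) → (112.535,149.613) → (145.364,99.389) → (85.454,96.070). Closed: final G1 returns to the first vertex.

**Shape 4** — `<path>` line segment, stroke `#ff8800` → engrave (S208, F2081). Machine vertices: (140.400,99.318) → (18.960,118.304). Open path.

**Shape 5** — `<polygon>` closed polygon, stroke `#ff8800` → engrave (S208, F2081). Machine vertices: (105.662,63.986) → (44.498,77.329) → (10.974,141.765) → (147.175,93.946) → (57.373,15.734) → (105.662,63.986). Closed: final G1 returns to the first vertex.

**Shape 6** — `<polygon>` regular polygon, stroke `#000000` → cut (S766, F1275). Machine vertices: (74.442,137.672) → (72.387,128.546) → (63.073,127.680) → (59.371,136.271) → (66.398,142.446) → (74.442,137.672). Closed: final G1 returns to the first vertex.

**Shape 7** — `<path>` rectangle, stroke `#ff8800` → engrave (S208, F2081). Machine vertices: (74.918,93.033) → (86.914,93.033) → (86.914,54.185) → (74.918,54.185) → (74.918,93.033). Closed: final G1 returns to the first vertex.

; LightBurn 1.6.03
; GRBL device profile, absolute coords
G21
G90
G0 X73.185 Y24.523
M4 S208
G1 X21.904 Y68.380 F2081
G1 X85.526 Y90.862
G1 X73.185 Y24.523
M5
G0 X81.951 Y97.891
M4 S208
G1 X187.193 Y117.192 F2081
M5
G0 X85.454 Y96.070
M4 S208
G1 X112.535 Y149.613 F2081
G1 X145.364 Y99.389
G1 X85.454 Y96.070
M5
G0 X140.400 Y99.318
M4 S208
G1 X18.960 Y118.304 F2081
M5
G0 X105.662 Y63.986
M4 S208
G1 X44.498 Y77.329 F2081
G1 X10.974 Y141.765
G1 X147.175 Y93.946
G1 X57.373 Y15.734
G1 X105.662 Y63.986
M5
G0 X74.442 Y137.672
M4 S766
G1 X72.387 Y128.546 F1275
G1 X63.073 Y127.680
G1 X59.371 Y136.271
G1 X66.398 Y142.446
G1 X74.442 Y137.672
M5
G0 X74.918 Y93.033
M4 S208
G1 X86.914 Y93.033 F2081
G1 X86.914 Y54.185
G1 X74.918 Y54.185
G1 X74.918 Y93.033
M5
G0 X0.000 Y0.000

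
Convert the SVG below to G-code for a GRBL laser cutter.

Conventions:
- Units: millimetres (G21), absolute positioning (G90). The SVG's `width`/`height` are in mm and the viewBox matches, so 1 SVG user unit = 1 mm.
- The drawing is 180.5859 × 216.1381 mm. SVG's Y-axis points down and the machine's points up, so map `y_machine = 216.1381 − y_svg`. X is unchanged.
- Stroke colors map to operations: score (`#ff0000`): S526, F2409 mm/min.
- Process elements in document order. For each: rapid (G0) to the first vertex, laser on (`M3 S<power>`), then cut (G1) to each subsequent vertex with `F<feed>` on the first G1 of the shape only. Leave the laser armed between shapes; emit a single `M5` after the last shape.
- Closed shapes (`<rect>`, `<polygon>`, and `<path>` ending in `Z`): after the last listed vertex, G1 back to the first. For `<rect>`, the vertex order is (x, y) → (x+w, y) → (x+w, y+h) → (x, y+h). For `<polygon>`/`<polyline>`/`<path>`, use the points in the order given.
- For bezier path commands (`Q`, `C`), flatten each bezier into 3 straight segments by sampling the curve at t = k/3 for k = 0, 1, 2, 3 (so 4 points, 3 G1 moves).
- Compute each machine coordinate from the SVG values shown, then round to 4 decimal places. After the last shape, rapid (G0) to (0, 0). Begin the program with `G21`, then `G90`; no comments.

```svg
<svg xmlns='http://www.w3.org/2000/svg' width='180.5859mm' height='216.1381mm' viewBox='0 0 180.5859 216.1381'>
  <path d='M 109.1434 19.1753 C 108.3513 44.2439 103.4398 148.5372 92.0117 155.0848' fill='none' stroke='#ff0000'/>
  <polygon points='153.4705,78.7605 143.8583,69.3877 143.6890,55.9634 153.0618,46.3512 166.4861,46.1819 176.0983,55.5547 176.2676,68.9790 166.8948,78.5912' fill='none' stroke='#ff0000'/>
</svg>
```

Since the viewBox matches the mm dimensions, user units are millimetres directly. The only transform is the Y-flip y_m = 216.1381 − y_svg.

Shape 1 is a cubic bezier drawn with `<path>`. Its stroke #ff0000 means score at S526, F2409. After flipping Y the toolpath is (109.1434,196.9628) → (106.8894,152.0404) → (101.3564,93.6283) → (92.0117,61.0533).

Shape 2 is a regular polygon drawn with `<polygon>`. Its stroke #ff0000 means score at S526, F2409. After flipping Y the toolpath is (153.4705,137.3776) → (143.8583,146.7504) → (143.6890,160.1747) → (153.0618,169.7869) → (166.4861,169.9562) → (176.0983,160.5834) → (176.2676,147.1591) → (166.8948,137.5469) → (153.4705,137.3776), returning to the start.

G21
G90
G0 X109.1434 Y196.9628
M3 S526
G1 X106.8894 Y152.0404 F2409
G1 X101.3564 Y93.6283
G1 X92.0117 Y61.0533
G0 X153.4705 Y137.3776
M3 S526
G1 X143.8583 Y146.7504 F2409
G1 X143.6890 Y160.1747
G1 X153.0618 Y169.7869
G1 X166.4861 Y169.9562
G1 X176.0983 Y160.5834
G1 X176.2676 Y147.1591
G1 X166.8948 Y137.5469
G1 X153.4705 Y137.3776
M5
G0 X0.0000 Y0.0000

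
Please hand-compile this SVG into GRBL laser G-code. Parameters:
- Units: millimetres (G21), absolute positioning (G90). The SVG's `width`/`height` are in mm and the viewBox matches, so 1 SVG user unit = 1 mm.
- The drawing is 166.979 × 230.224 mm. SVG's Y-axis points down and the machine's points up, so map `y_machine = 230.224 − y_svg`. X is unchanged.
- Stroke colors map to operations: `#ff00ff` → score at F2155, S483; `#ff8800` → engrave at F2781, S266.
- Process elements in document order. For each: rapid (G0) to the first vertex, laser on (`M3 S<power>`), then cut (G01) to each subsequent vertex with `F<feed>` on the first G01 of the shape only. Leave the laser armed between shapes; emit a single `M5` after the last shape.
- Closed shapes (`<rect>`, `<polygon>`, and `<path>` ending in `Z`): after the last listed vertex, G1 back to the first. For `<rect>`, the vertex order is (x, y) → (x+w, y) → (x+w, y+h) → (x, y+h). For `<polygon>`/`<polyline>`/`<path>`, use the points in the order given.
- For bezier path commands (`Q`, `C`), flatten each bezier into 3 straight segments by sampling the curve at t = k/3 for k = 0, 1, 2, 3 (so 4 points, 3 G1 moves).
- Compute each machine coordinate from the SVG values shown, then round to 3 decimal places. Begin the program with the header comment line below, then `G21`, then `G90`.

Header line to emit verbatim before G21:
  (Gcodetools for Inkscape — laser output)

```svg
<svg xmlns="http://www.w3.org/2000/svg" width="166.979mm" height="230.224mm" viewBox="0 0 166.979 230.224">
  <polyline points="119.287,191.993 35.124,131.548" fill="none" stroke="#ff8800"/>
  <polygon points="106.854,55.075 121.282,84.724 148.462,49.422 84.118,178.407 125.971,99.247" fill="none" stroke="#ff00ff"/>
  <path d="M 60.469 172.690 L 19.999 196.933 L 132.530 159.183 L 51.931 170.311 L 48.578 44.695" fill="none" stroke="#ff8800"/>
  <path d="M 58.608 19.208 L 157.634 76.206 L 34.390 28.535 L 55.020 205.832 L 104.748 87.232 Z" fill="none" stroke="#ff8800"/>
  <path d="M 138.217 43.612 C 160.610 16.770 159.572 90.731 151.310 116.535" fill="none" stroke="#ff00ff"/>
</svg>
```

(Gcodetools for Inkscape — laser output)
G21
G90
G0 X119.287 Y38.231
M3 S266
G01 X35.124 Y98.676 F2781
G0 X106.854 Y175.149
M3 S483
G01 X121.282 Y145.500 F2155
G01 X148.462 Y180.802
G01 X84.118 Y51.817
G01 X125.971 Y130.977
G01 X106.854 Y175.149
G0 X60.469 Y57.534
M3 S266
G01 X19.999 Y33.291 F2781
G01 X132.530 Y71.041
G01 X51.931 Y59.913
G01 X48.578 Y185.529
G0 X58.608 Y211.016
M3 S266
G01 X157.634 Y154.018 F2781
G01 X34.390 Y201.689
G01 X55.020 Y24.392
G01 X104.748 Y142.992
G01 X58.608 Y211.016
G0 X138.217 Y186.612
M3 S483
G01 X153.400 Y185.370 F2155
G01 X156.564 Y150.028
G01 X151.310 Y113.689
M5

viewBox `0 0 166.979 230.224` with mm width/height → 1 unit = 1 mm. Flip: y_m = 230.224 − y_svg.

**Shape 1** — `<polyline>` line segment, stroke `#ff8800` → engrave (S266, F2781). Machine vertices: (119.287,38.231) → (35.124,98.676). Open path.

**Shape 2** — `<polygon>` closed polygon, stroke `#ff00ff` → score (S483, F2155). Machine vertices: (106.854,175.149) → (121.282,145.500) → (148.462,180.802) → (84.118,51.817) → (125.971,130.977) → (106.854,175.149). Closed: final G1 returns to the first vertex.

**Shape 3** — `<path>` open polyline, stroke `#ff8800` → engrave (S266, F2781). Machine vertices: (60.469,57.534) → (19.999,33.291) → (132.530,71.041) → (51.931,59.913) → (48.578,185.529). Open path.

**Shape 4** — `<path>` closed polygon, stroke `#ff8800` → engrave (S266, F2781). Machine vertices: (58.608,211.016) → (157.634,154.018) → (34.390,201.689) → (55.020,24.392) → (104.748,142.992) → (58.608,211.016). Closed: final G1 returns to the first vertex.

**Shape 5** — `<path>` cubic bezier, stroke `#ff00ff` → score (S483, F2155). Control points (SVG): P0=(138.217,43.612), P1=(160.610,16.770), P2=(159.572,90.731), P3=(151.310,116.535); sampled at t=k/3. Machine vertices: (138.217,186.612) → (153.400,185.370) → (156.564,150.028) → (151.310,113.689). Open path.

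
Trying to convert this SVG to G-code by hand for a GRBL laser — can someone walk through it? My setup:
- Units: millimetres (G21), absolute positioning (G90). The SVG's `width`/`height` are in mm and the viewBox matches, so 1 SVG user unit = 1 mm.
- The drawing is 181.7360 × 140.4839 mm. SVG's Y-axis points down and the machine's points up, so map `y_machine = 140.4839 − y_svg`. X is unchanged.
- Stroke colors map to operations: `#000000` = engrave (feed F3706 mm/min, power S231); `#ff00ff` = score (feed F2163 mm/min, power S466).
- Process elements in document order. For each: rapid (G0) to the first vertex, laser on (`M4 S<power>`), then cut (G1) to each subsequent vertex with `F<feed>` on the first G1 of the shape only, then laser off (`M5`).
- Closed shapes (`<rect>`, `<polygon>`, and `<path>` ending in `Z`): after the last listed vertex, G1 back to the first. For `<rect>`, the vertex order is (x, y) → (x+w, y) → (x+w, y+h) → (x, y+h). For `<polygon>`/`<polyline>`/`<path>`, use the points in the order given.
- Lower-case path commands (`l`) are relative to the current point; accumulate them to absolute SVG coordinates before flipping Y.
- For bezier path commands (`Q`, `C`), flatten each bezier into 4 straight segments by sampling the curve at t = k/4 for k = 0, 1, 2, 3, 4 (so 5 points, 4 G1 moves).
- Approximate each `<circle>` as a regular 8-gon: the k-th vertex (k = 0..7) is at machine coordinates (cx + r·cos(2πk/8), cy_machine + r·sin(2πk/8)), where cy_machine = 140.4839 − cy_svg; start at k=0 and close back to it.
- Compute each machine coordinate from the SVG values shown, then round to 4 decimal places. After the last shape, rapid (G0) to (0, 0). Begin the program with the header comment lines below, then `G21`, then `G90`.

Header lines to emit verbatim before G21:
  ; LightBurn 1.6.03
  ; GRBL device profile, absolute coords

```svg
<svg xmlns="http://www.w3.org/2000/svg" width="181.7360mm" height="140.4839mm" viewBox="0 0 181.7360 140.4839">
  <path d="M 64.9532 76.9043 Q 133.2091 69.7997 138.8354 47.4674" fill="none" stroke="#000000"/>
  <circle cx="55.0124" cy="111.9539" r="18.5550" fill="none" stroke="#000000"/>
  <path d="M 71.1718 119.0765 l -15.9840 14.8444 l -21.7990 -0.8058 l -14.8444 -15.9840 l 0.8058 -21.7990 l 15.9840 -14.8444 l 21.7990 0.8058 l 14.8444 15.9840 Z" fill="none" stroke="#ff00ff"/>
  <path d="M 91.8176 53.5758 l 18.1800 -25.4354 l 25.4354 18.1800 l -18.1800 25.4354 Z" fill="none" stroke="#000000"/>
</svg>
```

viewBox `0 0 181.7360 140.4839` with mm width/height → 1 unit = 1 mm. Flip: y_m = 140.4839 − y_svg.

**Shape 1** — `<path>` quadratic bezier, stroke `#000000` → engrave (S231, F3706). Control points (SVG): P0=(64.9532,76.9043), P1=(133.2091,69.7997), P2=(138.8354,47.4674); sampled at t=k/4. Machine vertices: (64.9532,63.5796) → (95.1668,68.0836) → (117.5517,74.4911) → (132.1079,82.8021) → (138.8354,93.0165). Open path.

**Shape 2** — `<circle>` circle, stroke `#000000` → engrave (S231, F3706). Machine vertices: (73.5674,28.5300) → (68.1328,41.6504) → (55.0124,47.0850) → (41.8920,41.6504) → (36.4574,28.5300) → (41.8920,15.4096) → (55.0124,9.9750) → (68.1328,15.4096) → (73.5674,28.5300). Closed: final G1 returns to the first vertex.

**Shape 3** — `<path>` regular polygon, stroke `#ff00ff` → score (S466, F2163). Machine vertices: (71.1718,21.4074) → (55.1878,6.5630) → (33.3888,7.3688) → (18.5444,23.3528) → (19.3502,45.1518) → (35.3342,59.9962) → (57.1332,59.1904) → (71.9776,43.2064) → (71.1718,21.4074). Closed: final G1 returns to the first vertex.

**Shape 4** — `<path>` regular polygon, stroke `#000000` → engrave (S231, F3706). Machine vertices: (91.8176,86.9081) → (109.9976,112.3435) → (135.4330,94.1635) → (117.2530,68.7281) → (91.8176,86.9081). Closed: final G1 returns to the first vertex.

; LightBurn 1.6.03
; GRBL device profile, absolute coords
G21
G90
G0 X64.9532 Y63.5796
M4 S231
G1 X95.1668 Y68.0836 F3706
G1 X117.5517 Y74.4911
G1 X132.1079 Y82.8021
G1 X138.8354 Y93.0165
M5
G0 X73.5674 Y28.5300
M4 S231
G1 X68.1328 Y41.6504 F3706
G1 X55.0124 Y47.0850
G1 X41.8920 Y41.6504
G1 X36.4574 Y28.5300
G1 X41.8920 Y15.4096
G1 X55.0124 Y9.9750
G1 X68.1328 Y15.4096
G1 X73.5674 Y28.5300
M5
G0 X71.1718 Y21.4074
M4 S466
G1 X55.1878 Y6.5630 F2163
G1 X33.3888 Y7.3688
G1 X18.5444 Y23.3528
G1 X19.3502 Y45.1518
G1 X35.3342 Y59.9962
G1 X57.1332 Y59.1904
G1 X71.9776 Y43.2064
G1 X71.1718 Y21.4074
M5
G0 X91.8176 Y86.9081
M4 S231
G1 X109.9976 Y112.3435 F3706
G1 X135.4330 Y94.1635
G1 X117.2530 Y68.7281
G1 X91.8176 Y86.9081
M5
G0 X0.0000 Y0.0000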